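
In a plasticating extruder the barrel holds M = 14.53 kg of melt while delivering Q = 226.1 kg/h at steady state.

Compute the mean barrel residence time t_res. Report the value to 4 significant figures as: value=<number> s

Throughput in SI: Q_s = 226.1 kg/h ÷ 3600 s/h = 0.0628056 kg/s
t_res = M / Q_s = 14.53 ÷ 0.0628056 = 231.349 s

value=231.3 s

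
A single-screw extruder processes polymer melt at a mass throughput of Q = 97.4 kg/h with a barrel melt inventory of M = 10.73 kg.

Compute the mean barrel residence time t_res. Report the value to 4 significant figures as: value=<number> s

Convert throughput: Q = 97.4 kg/h = 97.4/3600 = 0.0270556 kg/s
Mean residence time: t_res = M/Q_s = 10.73 kg / 0.0270556 kg/s = 396.591 s

value=396.6 s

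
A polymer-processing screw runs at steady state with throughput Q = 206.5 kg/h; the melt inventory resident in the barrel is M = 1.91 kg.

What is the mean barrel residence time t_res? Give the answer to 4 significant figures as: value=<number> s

value=33.30 s

Q_s = Q / 3600 = 206.5 / 3600 = 0.0573611 kg/s
t_res = M / Q_s = 1.91 ÷ 0.0573611 = 33.2978 s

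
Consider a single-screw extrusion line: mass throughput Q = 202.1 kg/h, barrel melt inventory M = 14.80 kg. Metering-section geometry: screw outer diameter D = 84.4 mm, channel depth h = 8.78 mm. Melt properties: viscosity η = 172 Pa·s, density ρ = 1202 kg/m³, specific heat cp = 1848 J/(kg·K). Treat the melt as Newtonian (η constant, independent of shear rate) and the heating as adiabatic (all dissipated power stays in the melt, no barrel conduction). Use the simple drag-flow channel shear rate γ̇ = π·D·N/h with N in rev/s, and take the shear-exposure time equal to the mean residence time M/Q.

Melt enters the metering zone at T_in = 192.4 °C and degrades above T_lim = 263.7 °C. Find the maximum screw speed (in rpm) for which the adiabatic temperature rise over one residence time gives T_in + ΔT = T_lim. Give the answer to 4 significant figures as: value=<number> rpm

Convert throughput: Q = 202.1 kg/h = 202.1/3600 = 0.0561389 kg/s
t_res = M / Q_s = 14.80 / 0.0561389 = 263.632 s
Geometry in SI: D = 84.4 mm → 0.0844 m, h = 8.78 mm → 0.00878 m
ΔT_a = T_lim − T_in = 263.7 − 192.4 = 71.3 K
γ̇_max² = ΔT_a·ρ·cp / (η·t_res) = [71.3 × 1202 × 1848] / [172 × 263.632] = 3492.77 s⁻²
γ̇_max = √3492.77 = 59.0996 s⁻¹
N_max = γ̇_max·h / (π·D) = 59.0996 · 0.00878 / (π · 0.0844) = 1.95698 rev/s = 117.419 rpm

value=117.4 rpm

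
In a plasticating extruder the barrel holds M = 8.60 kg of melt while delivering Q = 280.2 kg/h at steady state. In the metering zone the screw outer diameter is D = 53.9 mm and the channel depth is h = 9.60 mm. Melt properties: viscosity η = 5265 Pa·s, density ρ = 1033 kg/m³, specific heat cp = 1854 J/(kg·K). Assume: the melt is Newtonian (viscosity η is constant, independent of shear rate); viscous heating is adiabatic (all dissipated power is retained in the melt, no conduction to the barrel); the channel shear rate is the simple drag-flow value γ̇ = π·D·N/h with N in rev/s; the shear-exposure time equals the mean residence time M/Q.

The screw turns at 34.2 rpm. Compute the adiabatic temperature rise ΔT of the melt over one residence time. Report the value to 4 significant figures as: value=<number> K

Throughput in SI: Q_s = 280.2 kg/h ÷ 3600 s/h = 0.0778333 kg/s
t_res = M / Q_s = 8.60 ÷ 0.0778333 = 110.493 s
Convert to SI: D = 0.0539 m, h = 0.0096 m, N = 34.2/60 = 0.57 rev/s
γ̇ = π D N / h = (π)(0.0539)(0.57) / 0.0096 = 10.0541 s⁻¹
ΔT = η·γ̇²·t_res / (ρ·cp) = 5265 · (10.0541)² · 110.493 / (1033 · 1854) = 30.7048 K

value=30.70 K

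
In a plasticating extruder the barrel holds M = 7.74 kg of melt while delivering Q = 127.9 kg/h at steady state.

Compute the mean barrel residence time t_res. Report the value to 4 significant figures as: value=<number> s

value=217.9 s

Convert throughput: Q = 127.9 kg/h = 127.9/3600 = 0.0355278 kg/s
t_res = M / Q_s = 7.74 ÷ 0.0355278 = 217.858 s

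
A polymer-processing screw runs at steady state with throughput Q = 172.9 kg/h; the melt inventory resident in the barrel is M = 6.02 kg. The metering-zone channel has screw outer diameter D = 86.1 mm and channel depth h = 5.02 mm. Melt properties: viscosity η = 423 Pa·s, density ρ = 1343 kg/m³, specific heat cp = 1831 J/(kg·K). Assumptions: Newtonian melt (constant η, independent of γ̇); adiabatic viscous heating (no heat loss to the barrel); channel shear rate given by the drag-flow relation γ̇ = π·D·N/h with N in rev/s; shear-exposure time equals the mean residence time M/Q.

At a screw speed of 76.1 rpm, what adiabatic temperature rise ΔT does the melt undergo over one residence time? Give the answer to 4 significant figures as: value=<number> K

value=100.7 K

Throughput in SI: Q_s = 172.9 kg/h ÷ 3600 s/h = 0.0480278 kg/s
t_res = M / Q_s = 6.02 / 0.0480278 = 125.344 s
D = 86.1 mm = 0.0861 m;  h = 5.02 mm = 0.00502 m;  N = 76.1 rpm / 60 = 1.26833 rev/s
Shear rate: γ̇ = πDN/h = π·0.0861·1.26833/0.00502 = 68.3412 s⁻¹
ΔT = η·γ̇²·t_res/(ρ·cp) = [423 × 68.3412² × 125.344] / [1343 × 1831] = 100.704 K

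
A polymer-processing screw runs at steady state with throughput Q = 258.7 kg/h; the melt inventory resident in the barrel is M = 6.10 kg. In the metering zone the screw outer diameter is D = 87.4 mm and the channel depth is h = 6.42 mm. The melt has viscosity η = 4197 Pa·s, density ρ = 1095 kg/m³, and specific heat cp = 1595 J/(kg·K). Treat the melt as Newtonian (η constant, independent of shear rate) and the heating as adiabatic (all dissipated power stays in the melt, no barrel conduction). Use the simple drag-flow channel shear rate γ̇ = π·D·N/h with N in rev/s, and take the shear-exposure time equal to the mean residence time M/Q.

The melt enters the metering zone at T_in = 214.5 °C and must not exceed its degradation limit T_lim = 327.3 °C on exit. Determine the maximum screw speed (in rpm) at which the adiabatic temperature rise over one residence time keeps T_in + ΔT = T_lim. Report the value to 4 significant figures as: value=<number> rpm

Throughput in SI: Q_s = 258.7 kg/h ÷ 3600 s/h = 0.0718611 kg/s
t_res = M / Q_s = 6.10 / 0.0718611 = 84.886 s
D = 87.4 mm = 0.0874 m;  h = 6.42 mm = 0.00642 m
ΔT_a = T_lim − T_in = 327.3 °C − 214.5 °C = 112.8 K
γ̇_max² = ΔT_a·ρ·cp / (η·t_res) = [112.8 × 1095 × 1595] / [4197 × 84.886] = 552.979 s⁻²
Take the square root: γ̇_max = √(552.979) = 23.5155 s⁻¹
N_max = γ̇_max h / (πD) = 23.5155·0.00642/(π·0.0874) = 0.54983 rev/s → ×60 = 32.9898 rpm

value=32.99 rpm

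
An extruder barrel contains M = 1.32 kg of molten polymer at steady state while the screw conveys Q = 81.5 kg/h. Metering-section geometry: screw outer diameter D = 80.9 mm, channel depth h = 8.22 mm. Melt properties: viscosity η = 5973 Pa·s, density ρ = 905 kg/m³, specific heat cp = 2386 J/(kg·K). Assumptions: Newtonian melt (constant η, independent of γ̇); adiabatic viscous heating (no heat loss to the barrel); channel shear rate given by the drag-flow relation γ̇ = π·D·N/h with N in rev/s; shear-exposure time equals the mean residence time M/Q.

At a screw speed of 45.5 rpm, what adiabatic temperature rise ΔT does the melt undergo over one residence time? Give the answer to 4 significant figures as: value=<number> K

Throughput in SI: Q_s = 81.5 kg/h ÷ 3600 s/h = 0.0226389 kg/s
t_res = M / Q_s = 1.32 / 0.0226389 = 58.3067 s
Convert to SI: D = 0.0809 m, h = 0.00822 m, N = 45.5/60 = 0.758333 rev/s
Shear rate: γ̇ = πDN/h = π·0.0809·0.758333/0.00822 = 23.447 s⁻¹
ΔT = η·γ̇²·t_res / (ρ·cp) = 5973 · (23.447)² · 58.3067 / (905 · 2386) = 88.6678 K

value=88.67 K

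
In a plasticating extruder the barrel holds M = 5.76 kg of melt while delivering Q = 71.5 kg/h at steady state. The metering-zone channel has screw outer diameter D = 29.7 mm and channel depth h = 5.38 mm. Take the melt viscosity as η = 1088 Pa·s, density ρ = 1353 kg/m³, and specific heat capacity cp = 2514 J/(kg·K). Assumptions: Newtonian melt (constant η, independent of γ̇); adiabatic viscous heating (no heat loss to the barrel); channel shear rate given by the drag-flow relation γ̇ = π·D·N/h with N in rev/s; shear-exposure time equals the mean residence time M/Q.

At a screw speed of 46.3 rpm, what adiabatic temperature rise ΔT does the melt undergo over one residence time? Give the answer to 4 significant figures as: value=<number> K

value=16.61 K

Q_s = Q / 3600 = 71.5 / 3600 = 0.0198611 kg/s
Mean residence time: t_res = M/Q_s = 5.76 kg / 0.0198611 kg/s = 290.014 s
Convert to SI: D = 0.0297 m, h = 0.00538 m, N = 46.3/60 = 0.771667 rev/s
Shear rate: γ̇ = πDN/h = π·0.0297·0.771667/0.00538 = 13.383 s⁻¹
Adiabatic rise: ΔT = η γ̇² t_res / (ρ cp) = 1088·(13.383)²·290.014 / (1353·2514) = 16.6147 K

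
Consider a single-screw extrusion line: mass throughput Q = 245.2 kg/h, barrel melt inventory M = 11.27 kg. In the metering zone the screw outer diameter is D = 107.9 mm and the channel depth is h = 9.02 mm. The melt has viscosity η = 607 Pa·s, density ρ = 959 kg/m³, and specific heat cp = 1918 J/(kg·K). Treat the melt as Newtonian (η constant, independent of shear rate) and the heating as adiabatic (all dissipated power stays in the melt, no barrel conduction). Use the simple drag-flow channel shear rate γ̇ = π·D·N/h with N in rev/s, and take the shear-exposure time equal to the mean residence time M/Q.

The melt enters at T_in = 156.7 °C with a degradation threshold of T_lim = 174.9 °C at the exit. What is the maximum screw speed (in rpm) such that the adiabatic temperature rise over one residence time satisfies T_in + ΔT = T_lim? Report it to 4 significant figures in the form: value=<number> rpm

value=29.15 rpm

Q_s = Q / 3600 = 245.2 / 3600 = 0.0681111 kg/s
Mean residence time: t_res = M/Q_s = 11.27 kg / 0.0681111 kg/s = 165.465 s
D = 107.9 mm = 0.1079 m;  h = 9.02 mm = 0.00902 m
ΔT_a = T_lim − T_in = 174.9 − 156.7 = 18.2 K
Invert ΔT = ηγ̇²t_res/(ρcp) for γ̇: γ̇_max² = ΔT_a ρ cp / (η t_res) = 18.2·959·1918 / (607·165.465) = 333.307 s⁻²
γ̇_max = sqrt(333.307) = 18.2567 s⁻¹
N_max = γ̇_max·h / (π·D) = 18.2567 · 0.00902 / (π · 0.1079) = 0.4858 rev/s = 29.148 rpm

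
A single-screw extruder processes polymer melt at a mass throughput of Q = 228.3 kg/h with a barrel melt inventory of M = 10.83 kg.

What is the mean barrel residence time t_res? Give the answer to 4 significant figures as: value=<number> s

value=170.8 s

Q_s = Q / 3600 = 228.3 / 3600 = 0.0634167 kg/s
t_res = M / Q_s = 10.83 ÷ 0.0634167 = 170.775 s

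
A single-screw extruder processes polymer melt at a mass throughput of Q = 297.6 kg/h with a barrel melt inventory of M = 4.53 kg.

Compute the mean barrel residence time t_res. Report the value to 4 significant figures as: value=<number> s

value=54.80 s

Q_s = Q / 3600 = 297.6 / 3600 = 0.0826667 kg/s
t_res = M / Q_s = 4.53 / 0.0826667 = 54.7984 s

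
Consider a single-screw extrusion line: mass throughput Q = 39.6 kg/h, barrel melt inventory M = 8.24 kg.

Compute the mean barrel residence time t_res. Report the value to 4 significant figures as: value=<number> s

Convert throughput: Q = 39.6 kg/h = 39.6/3600 = 0.011 kg/s
t_res = M / Q_s = 8.24 ÷ 0.011 = 749.091 s

value=749.1 s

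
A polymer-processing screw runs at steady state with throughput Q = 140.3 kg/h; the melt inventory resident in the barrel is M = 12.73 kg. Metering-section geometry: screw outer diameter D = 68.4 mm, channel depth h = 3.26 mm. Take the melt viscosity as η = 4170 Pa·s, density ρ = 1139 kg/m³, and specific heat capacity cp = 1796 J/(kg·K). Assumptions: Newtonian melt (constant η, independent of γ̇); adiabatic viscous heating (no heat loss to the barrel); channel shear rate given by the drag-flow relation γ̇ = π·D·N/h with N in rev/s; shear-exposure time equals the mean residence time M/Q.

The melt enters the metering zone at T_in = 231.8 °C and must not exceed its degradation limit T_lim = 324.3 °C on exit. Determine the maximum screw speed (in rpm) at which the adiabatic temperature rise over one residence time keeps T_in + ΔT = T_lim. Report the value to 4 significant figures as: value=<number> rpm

value=10.73 rpm

Throughput in SI: Q_s = 140.3 kg/h ÷ 3600 s/h = 0.0389722 kg/s
Mean residence time: t_res = M/Q_s = 12.73 kg / 0.0389722 kg/s = 326.643 s
Convert to metres: D = 0.0684 m, h = 0.00326 m
ΔT_a = T_lim − T_in = 324.3 − 231.8 = 92.5 K
γ̇_max² = ΔT_a·ρ·cp/(η·t_res) = 92.5·1139·1796/(4170·326.643) = 138.919 s⁻²
Take the square root: γ̇_max = √(138.919) = 11.7864 s⁻¹
N_max = γ̇_max·h / (π·D) = 11.7864 · 0.00326 / (π · 0.0684) = 0.17881 rev/s = 10.7286 rpm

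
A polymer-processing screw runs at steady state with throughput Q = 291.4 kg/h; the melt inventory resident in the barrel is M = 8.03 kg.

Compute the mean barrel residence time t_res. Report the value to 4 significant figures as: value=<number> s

value=99.20 s

Q_s = Q / 3600 = 291.4 / 3600 = 0.0809444 kg/s
t_res = M / Q_s = 8.03 ÷ 0.0809444 = 99.2038 s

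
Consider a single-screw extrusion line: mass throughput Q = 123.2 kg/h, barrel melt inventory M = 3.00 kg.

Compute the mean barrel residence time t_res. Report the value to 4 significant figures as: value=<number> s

value=87.66 s

Throughput in SI: Q_s = 123.2 kg/h ÷ 3600 s/h = 0.0342222 kg/s
t_res = M / Q_s = 3.00 ÷ 0.0342222 = 87.6623 s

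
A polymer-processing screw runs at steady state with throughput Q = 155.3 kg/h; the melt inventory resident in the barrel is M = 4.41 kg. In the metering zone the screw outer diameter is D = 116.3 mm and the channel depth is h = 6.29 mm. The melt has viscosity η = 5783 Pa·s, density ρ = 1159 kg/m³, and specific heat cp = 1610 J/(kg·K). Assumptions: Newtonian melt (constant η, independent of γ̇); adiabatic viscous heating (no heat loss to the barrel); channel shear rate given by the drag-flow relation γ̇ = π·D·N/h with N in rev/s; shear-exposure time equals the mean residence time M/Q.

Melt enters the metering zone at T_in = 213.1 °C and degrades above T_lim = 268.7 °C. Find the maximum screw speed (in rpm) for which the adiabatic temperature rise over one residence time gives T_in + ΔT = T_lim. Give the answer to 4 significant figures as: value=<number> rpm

Convert throughput: Q = 155.3 kg/h = 155.3/3600 = 0.0431389 kg/s
Mean residence time: t_res = M/Q_s = 4.41 kg / 0.0431389 kg/s = 102.228 s
Geometry in SI: D = 116.3 mm → 0.1163 m, h = 6.29 mm → 0.00629 m
ΔT_a = T_lim − T_in = 268.7 °C − 213.1 °C = 55.6 K
γ̇_max² = ΔT_a·ρ·cp / (η·t_res) = [55.6 × 1159 × 1610] / [5783 × 102.228] = 175.494 s⁻²
γ̇_max = sqrt(175.494) = 13.2474 s⁻¹
Solve γ̇ = πDN/h for N: N_max = γ̇_max·h/(π·D) = 13.2474 × 0.00629 / (π × 0.1163) = 0.228061 rev/s = 13.6837 rpm

value=13.68 rpm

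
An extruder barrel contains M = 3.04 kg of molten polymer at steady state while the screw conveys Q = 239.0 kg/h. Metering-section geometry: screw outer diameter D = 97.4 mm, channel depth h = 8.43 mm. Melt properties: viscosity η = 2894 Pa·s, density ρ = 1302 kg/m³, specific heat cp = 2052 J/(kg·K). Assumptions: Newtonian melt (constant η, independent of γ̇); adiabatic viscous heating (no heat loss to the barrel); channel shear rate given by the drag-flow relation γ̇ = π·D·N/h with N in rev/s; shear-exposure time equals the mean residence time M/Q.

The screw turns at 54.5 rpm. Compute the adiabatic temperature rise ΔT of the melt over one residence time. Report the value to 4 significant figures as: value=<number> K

Throughput in SI: Q_s = 239.0 kg/h ÷ 3600 s/h = 0.0663889 kg/s
t_res = M / Q_s = 3.04 ÷ 0.0663889 = 45.7908 s
Geometry in metres: D = 97.4 mm → 0.0974 m, h = 8.43 mm → 0.00843 m; screw speed N = 54.5 rpm = 0.908333 rev/s
γ̇ = π D N / h = (π)(0.0974)(0.908333) / 0.00843 = 32.9706 s⁻¹
Adiabatic rise: ΔT = η γ̇² t_res / (ρ cp) = 2894·(32.9706)²·45.7908 / (1302·2052) = 53.9189 K

value=53.92 K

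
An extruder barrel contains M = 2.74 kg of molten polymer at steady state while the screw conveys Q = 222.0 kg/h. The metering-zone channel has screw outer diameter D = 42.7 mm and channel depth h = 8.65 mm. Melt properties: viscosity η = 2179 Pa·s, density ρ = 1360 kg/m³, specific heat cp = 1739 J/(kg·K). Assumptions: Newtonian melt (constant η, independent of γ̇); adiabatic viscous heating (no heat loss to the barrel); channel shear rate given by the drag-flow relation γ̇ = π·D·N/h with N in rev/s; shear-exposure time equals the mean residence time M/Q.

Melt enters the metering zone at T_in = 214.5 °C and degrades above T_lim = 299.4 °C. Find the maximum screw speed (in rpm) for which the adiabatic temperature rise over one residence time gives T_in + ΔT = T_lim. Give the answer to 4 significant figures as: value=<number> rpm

value=176.2 rpm

Convert throughput: Q = 222.0 kg/h = 222.0/3600 = 0.0616667 kg/s
Mean residence time: t_res = M/Q_s = 2.74 kg / 0.0616667 kg/s = 44.4324 s
Convert to metres: D = 0.0427 m, h = 0.00865 m
ΔT_a = T_lim − T_in = 299.4 °C − 214.5 °C = 84.9 K
γ̇_max² = ΔT_a·ρ·cp / (η·t_res) = [84.9 × 1360 × 1739] / [2179 × 44.4324] = 2073.91 s⁻²
γ̇_max = √2073.91 = 45.5401 s⁻¹
N_max = γ̇_max·h / (π·D) = 45.5401 · 0.00865 / (π · 0.0427) = 2.93652 rev/s = 176.191 rpm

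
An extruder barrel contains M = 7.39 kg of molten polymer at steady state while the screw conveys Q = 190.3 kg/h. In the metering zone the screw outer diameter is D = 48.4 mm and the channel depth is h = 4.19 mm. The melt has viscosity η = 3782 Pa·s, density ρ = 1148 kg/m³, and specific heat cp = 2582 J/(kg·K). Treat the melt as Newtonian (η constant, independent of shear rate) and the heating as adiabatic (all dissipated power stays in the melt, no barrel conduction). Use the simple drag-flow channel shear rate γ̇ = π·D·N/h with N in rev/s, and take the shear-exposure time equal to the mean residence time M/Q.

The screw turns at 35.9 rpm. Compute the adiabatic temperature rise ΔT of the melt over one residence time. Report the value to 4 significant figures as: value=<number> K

Convert throughput: Q = 190.3 kg/h = 190.3/3600 = 0.0528611 kg/s
Mean residence time: t_res = M/Q_s = 7.39 kg / 0.0528611 kg/s = 139.8 s
D = 48.4 mm = 0.0484 m;  h = 4.19 mm = 0.00419 m;  N = 35.9 rpm / 60 = 0.598333 rev/s
γ̇ = π D N / h = (π)(0.0484)(0.598333) / 0.00419 = 21.7132 s⁻¹
ΔT = η·γ̇²·t_res / (ρ·cp) = 3782 · (21.7132)² · 139.8 / (1148 · 2582) = 84.097 K

value=84.10 K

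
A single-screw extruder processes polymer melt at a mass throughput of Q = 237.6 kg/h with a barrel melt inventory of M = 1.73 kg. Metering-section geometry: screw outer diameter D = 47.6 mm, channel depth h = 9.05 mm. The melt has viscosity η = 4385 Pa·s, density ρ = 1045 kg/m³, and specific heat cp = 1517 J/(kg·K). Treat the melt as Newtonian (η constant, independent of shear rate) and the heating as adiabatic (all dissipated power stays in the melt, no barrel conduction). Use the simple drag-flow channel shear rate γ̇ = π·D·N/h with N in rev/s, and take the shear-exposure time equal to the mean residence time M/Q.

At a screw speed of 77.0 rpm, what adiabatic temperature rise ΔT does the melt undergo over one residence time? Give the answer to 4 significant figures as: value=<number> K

value=32.60 K

Throughput in SI: Q_s = 237.6 kg/h ÷ 3600 s/h = 0.066 kg/s
t_res = M / Q_s = 1.73 ÷ 0.066 = 26.2121 s
Convert to SI: D = 0.0476 m, h = 0.00905 m, N = 77.0/60 = 1.28333 rev/s
γ̇ = π·D·N / h = π · 0.0476 · 1.28333 / 0.00905 = 21.2055 s⁻¹
ΔT = η·γ̇²·t_res / (ρ·cp) = 4385 · (21.2055)² · 26.2121 / (1045 · 1517) = 32.6036 K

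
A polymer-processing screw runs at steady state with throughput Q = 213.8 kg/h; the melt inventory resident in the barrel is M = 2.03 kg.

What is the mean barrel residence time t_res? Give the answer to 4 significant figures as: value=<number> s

Throughput in SI: Q_s = 213.8 kg/h ÷ 3600 s/h = 0.0593889 kg/s
t_res = M / Q_s = 2.03 ÷ 0.0593889 = 34.1815 s

value=34.18 s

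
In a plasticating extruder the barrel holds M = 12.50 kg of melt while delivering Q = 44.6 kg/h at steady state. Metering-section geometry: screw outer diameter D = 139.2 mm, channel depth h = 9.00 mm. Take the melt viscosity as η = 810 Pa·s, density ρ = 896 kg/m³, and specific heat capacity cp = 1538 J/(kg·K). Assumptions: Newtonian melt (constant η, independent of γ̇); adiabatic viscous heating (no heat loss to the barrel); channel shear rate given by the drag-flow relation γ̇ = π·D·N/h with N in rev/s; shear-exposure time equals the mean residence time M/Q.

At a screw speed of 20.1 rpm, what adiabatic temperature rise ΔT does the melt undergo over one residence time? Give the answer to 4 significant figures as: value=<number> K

Convert throughput: Q = 44.6 kg/h = 44.6/3600 = 0.0123889 kg/s
t_res = M / Q_s = 12.50 / 0.0123889 = 1008.97 s
Geometry in metres: D = 139.2 mm → 0.1392 m, h = 9.00 mm → 0.009 m; screw speed N = 20.1 rpm = 0.335 rev/s
γ̇ = π·D·N / h = π · 0.1392 · 0.335 / 0.009 = 16.2776 s⁻¹
ΔT = η·γ̇²·t_res/(ρ·cp) = [810 × 16.2776² × 1008.97] / [896 × 1538] = 157.138 K

value=157.1 K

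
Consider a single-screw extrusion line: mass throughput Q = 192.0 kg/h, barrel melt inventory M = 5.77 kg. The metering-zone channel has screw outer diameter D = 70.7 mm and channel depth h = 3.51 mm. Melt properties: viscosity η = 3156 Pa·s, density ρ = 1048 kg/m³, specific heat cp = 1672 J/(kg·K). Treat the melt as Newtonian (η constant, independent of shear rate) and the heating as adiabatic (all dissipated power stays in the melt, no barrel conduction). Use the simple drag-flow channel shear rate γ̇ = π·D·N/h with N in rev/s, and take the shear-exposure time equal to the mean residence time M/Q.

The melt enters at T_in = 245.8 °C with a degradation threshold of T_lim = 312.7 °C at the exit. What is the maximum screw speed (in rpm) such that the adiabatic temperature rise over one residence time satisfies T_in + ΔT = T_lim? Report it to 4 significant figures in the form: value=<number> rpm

Throughput in SI: Q_s = 192.0 kg/h ÷ 3600 s/h = 0.0533333 kg/s
Mean residence time: t_res = M/Q_s = 5.77 kg / 0.0533333 kg/s = 108.187 s
Convert to metres: D = 0.0707 m, h = 0.00351 m
ΔT_a = T_lim − T_in = 312.7 − 245.8 = 66.9 K
γ̇_max² = ΔT_a·ρ·cp / (η·t_res) = [66.9 × 1048 × 1672] / [3156 × 108.187] = 343.328 s⁻²
γ̇_max = √343.328 = 18.5291 s⁻¹
N_max = γ̇_max h / (πD) = 18.5291·0.00351/(π·0.0707) = 0.292815 rev/s → ×60 = 17.5689 rpm

value=17.57 rpm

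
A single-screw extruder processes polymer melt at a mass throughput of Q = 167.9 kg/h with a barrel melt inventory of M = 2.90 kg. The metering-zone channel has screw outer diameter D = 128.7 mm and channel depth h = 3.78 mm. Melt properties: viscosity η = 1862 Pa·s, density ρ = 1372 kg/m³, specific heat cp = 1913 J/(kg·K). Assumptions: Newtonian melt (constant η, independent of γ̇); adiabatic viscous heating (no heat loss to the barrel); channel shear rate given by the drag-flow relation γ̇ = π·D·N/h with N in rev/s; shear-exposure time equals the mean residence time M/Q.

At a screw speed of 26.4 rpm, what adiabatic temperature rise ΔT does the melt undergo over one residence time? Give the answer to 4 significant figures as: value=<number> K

Throughput in SI: Q_s = 167.9 kg/h ÷ 3600 s/h = 0.0466389 kg/s
t_res = M / Q_s = 2.90 ÷ 0.0466389 = 62.1799 s
D = 128.7 mm = 0.1287 m;  h = 3.78 mm = 0.00378 m;  N = 26.4 rpm / 60 = 0.44 rev/s
γ̇ = π·D·N / h = π · 0.1287 · 0.44 / 0.00378 = 47.064 s⁻¹
ΔT = η·γ̇²·t_res/(ρ·cp) = [1862 × 47.064² × 62.1799] / [1372 × 1913] = 97.71 K

value=97.71 K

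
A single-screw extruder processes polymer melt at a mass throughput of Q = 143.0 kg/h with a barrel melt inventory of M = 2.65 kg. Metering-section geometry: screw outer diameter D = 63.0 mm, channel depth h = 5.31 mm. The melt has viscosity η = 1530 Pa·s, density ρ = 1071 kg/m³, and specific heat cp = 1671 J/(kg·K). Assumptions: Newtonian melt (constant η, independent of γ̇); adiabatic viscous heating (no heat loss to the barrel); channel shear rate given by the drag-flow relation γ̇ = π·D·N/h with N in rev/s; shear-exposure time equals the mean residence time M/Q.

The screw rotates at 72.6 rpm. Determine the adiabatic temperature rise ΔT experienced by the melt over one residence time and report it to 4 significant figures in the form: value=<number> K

Convert throughput: Q = 143.0 kg/h = 143.0/3600 = 0.0397222 kg/s
t_res = M / Q_s = 2.65 ÷ 0.0397222 = 66.7133 s
Convert to SI: D = 0.063 m, h = 0.00531 m, N = 72.6/60 = 1.21 rev/s
Shear rate: γ̇ = πDN/h = π·0.063·1.21/0.00531 = 45.1005 s⁻¹
ΔT = η·γ̇²·t_res/(ρ·cp) = [1530 × 45.1005² × 66.7133] / [1071 × 1671] = 116.011 K

value=116.0 K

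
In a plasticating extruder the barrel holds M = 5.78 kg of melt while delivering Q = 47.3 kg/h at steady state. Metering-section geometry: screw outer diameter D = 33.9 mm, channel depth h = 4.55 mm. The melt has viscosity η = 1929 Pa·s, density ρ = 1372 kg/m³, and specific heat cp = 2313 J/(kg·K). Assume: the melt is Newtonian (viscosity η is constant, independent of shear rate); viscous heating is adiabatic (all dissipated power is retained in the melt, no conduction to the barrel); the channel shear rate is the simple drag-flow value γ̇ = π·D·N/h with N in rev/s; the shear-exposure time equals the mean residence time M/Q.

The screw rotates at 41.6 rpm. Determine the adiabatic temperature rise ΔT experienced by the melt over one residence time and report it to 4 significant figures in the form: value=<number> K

Q_s = Q / 3600 = 47.3 / 3600 = 0.0131389 kg/s
t_res = M / Q_s = 5.78 ÷ 0.0131389 = 439.915 s
D = 33.9 mm = 0.0339 m;  h = 4.55 mm = 0.00455 m;  N = 41.6 rpm / 60 = 0.693333 rev/s
γ̇ = π·D·N / h = π · 0.0339 · 0.693333 / 0.00455 = 16.2286 s⁻¹
ΔT = η·γ̇²·t_res/(ρ·cp) = [1929 × 16.2286² × 439.915] / [1372 × 2313] = 70.4259 K

value=70.43 K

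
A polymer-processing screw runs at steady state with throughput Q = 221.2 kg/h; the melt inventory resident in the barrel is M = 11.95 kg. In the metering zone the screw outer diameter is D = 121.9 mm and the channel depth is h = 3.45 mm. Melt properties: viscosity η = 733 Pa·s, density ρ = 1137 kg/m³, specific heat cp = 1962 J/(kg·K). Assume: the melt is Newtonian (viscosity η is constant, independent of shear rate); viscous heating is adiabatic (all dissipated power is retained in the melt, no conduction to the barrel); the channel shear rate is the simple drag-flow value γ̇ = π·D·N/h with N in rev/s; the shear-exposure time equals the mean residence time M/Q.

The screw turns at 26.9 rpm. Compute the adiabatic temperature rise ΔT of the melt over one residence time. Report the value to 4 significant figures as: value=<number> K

value=158.3 K

Throughput in SI: Q_s = 221.2 kg/h ÷ 3600 s/h = 0.0614444 kg/s
t_res = M / Q_s = 11.95 / 0.0614444 = 194.485 s
Geometry in metres: D = 121.9 mm → 0.1219 m, h = 3.45 mm → 0.00345 m; screw speed N = 26.9 rpm = 0.448333 rev/s
Shear rate: γ̇ = πDN/h = π·0.1219·0.448333/0.00345 = 49.7663 s⁻¹
ΔT = η·γ̇²·t_res/(ρ·cp) = [733 × 49.7663² × 194.485] / [1137 × 1962] = 158.271 K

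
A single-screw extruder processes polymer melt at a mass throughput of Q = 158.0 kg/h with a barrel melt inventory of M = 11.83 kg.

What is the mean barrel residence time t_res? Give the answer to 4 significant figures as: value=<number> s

Q_s = Q / 3600 = 158.0 / 3600 = 0.0438889 kg/s
t_res = M / Q_s = 11.83 ÷ 0.0438889 = 269.544 s

value=269.5 s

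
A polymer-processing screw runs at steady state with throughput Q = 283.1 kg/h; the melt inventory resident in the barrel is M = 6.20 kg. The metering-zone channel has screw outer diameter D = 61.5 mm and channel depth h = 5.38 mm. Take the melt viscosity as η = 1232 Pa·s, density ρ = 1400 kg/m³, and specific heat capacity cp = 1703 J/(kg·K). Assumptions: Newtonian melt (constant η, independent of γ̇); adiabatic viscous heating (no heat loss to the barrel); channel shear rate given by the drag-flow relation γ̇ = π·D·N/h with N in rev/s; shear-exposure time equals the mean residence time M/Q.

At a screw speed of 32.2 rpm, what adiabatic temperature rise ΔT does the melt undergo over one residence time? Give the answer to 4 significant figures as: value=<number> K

value=15.13 K

Convert throughput: Q = 283.1 kg/h = 283.1/3600 = 0.0786389 kg/s
Mean residence time: t_res = M/Q_s = 6.20 kg / 0.0786389 kg/s = 78.8414 s
Geometry in metres: D = 61.5 mm → 0.0615 m, h = 5.38 mm → 0.00538 m; screw speed N = 32.2 rpm = 0.536667 rev/s
γ̇ = π·D·N / h = π · 0.0615 · 0.536667 / 0.00538 = 19.2729 s⁻¹
Adiabatic rise: ΔT = η γ̇² t_res / (ρ cp) = 1232·(19.2729)²·78.8414 / (1400·1703) = 15.1327 K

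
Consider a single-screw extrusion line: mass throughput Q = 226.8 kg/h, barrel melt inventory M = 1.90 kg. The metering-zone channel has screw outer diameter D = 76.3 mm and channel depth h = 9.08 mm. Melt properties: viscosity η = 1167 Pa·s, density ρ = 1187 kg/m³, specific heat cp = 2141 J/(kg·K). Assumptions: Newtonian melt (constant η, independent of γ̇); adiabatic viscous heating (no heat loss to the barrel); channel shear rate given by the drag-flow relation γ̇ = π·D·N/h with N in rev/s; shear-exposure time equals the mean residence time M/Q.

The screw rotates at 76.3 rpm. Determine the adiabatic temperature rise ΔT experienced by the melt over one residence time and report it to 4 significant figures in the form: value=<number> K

Throughput in SI: Q_s = 226.8 kg/h ÷ 3600 s/h = 0.063 kg/s
t_res = M / Q_s = 1.90 / 0.063 = 30.1587 s
Convert to SI: D = 0.0763 m, h = 0.00908 m, N = 76.3/60 = 1.27167 rev/s
Shear rate: γ̇ = πDN/h = π·0.0763·1.27167/0.00908 = 33.5708 s⁻¹
Adiabatic rise: ΔT = η γ̇² t_res / (ρ cp) = 1167·(33.5708)²·30.1587 / (1187·2141) = 15.6077 K

value=15.61 K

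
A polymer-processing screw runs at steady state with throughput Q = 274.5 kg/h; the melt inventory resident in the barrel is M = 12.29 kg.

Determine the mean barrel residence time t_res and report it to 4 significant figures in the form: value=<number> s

Convert throughput: Q = 274.5 kg/h = 274.5/3600 = 0.07625 kg/s
Mean residence time: t_res = M/Q_s = 12.29 kg / 0.07625 kg/s = 161.18 s

value=161.2 s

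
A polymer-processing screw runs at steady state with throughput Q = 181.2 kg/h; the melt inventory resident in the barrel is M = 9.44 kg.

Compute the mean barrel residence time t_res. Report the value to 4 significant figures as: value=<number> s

value=187.5 s

Throughput in SI: Q_s = 181.2 kg/h ÷ 3600 s/h = 0.0503333 kg/s
Mean residence time: t_res = M/Q_s = 9.44 kg / 0.0503333 kg/s = 187.55 s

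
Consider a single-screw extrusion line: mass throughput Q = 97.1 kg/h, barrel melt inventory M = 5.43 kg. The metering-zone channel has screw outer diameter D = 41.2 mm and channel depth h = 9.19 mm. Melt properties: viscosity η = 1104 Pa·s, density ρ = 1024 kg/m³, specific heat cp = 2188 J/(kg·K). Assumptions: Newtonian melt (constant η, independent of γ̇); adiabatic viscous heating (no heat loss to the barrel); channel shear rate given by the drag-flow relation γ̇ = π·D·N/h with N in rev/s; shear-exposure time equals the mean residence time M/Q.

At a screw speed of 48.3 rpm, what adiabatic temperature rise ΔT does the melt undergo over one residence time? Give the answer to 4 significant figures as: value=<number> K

Throughput in SI: Q_s = 97.1 kg/h ÷ 3600 s/h = 0.0269722 kg/s
Mean residence time: t_res = M/Q_s = 5.43 kg / 0.0269722 kg/s = 201.318 s
Geometry in metres: D = 41.2 mm → 0.0412 m, h = 9.19 mm → 0.00919 m; screw speed N = 48.3 rpm = 0.805 rev/s
Shear rate: γ̇ = πDN/h = π·0.0412·0.805/0.00919 = 11.3378 s⁻¹
ΔT = η·γ̇²·t_res/(ρ·cp) = [1104 × 11.3378² × 201.318] / [1024 × 2188] = 12.7515 K

value=12.75 K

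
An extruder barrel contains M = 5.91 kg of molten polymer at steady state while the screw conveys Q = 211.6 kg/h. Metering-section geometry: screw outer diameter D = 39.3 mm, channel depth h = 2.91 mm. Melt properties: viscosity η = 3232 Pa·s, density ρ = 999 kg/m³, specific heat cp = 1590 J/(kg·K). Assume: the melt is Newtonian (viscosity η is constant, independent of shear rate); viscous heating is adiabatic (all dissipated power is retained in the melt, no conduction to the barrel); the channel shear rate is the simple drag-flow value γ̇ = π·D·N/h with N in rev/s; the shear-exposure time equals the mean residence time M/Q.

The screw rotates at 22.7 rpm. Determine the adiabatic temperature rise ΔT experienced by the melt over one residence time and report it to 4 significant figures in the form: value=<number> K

value=52.71 K

Convert throughput: Q = 211.6 kg/h = 211.6/3600 = 0.0587778 kg/s
t_res = M / Q_s = 5.91 ÷ 0.0587778 = 100.548 s
D = 39.3 mm = 0.0393 m;  h = 2.91 mm = 0.00291 m;  N = 22.7 rpm / 60 = 0.378333 rev/s
γ̇ = π D N / h = (π)(0.0393)(0.378333) / 0.00291 = 16.0518 s⁻¹
ΔT = η·γ̇²·t_res / (ρ·cp) = 3232 · (16.0518)² · 100.548 / (999 · 1590) = 52.7146 K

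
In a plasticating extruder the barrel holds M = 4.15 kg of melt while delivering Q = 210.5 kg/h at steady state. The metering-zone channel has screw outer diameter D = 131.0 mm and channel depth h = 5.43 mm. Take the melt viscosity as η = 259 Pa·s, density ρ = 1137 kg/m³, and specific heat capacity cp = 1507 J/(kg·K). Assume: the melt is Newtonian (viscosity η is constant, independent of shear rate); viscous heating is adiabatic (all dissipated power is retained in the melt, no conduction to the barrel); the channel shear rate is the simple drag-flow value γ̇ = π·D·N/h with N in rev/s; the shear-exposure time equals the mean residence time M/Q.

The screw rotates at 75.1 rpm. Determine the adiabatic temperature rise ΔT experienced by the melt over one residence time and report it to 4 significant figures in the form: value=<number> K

Q_s = Q / 3600 = 210.5 / 3600 = 0.0584722 kg/s
t_res = M / Q_s = 4.15 / 0.0584722 = 70.9739 s
D = 131.0 mm = 0.131 m;  h = 5.43 mm = 0.00543 m;  N = 75.1 rpm / 60 = 1.25167 rev/s
γ̇ = π D N / h = (π)(0.131)(1.25167) / 0.00543 = 94.8659 s⁻¹
Adiabatic rise: ΔT = η γ̇² t_res / (ρ cp) = 259·(94.8659)²·70.9739 / (1137·1507) = 96.5483 K

value=96.55 K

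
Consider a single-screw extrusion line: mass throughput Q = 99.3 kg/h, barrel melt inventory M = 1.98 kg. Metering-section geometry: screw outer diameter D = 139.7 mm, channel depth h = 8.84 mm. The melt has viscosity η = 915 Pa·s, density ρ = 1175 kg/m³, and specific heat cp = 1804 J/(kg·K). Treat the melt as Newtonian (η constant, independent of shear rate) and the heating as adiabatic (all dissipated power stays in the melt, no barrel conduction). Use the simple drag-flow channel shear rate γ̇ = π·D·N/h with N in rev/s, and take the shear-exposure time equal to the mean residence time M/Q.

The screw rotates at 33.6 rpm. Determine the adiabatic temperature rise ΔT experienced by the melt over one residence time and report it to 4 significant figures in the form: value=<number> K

value=23.95 K

Q_s = Q / 3600 = 99.3 / 3600 = 0.0275833 kg/s
Mean residence time: t_res = M/Q_s = 1.98 kg / 0.0275833 kg/s = 71.7825 s
D = 139.7 mm = 0.1397 m;  h = 8.84 mm = 0.00884 m;  N = 33.6 rpm / 60 = 0.56 rev/s
γ̇ = π·D·N / h = π · 0.1397 · 0.56 / 0.00884 = 27.8024 s⁻¹
Adiabatic rise: ΔT = η γ̇² t_res / (ρ cp) = 915·(27.8024)²·71.7825 / (1175·1804) = 23.9513 K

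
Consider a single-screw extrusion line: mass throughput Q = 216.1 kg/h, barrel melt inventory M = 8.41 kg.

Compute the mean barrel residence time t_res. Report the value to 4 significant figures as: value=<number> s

Convert throughput: Q = 216.1 kg/h = 216.1/3600 = 0.0600278 kg/s
Mean residence time: t_res = M/Q_s = 8.41 kg / 0.0600278 kg/s = 140.102 s

value=140.1 s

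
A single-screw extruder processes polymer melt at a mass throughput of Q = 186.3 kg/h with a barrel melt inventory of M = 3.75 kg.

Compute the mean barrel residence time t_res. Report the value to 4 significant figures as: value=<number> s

value=72.46 s

Throughput in SI: Q_s = 186.3 kg/h ÷ 3600 s/h = 0.05175 kg/s
Mean residence time: t_res = M/Q_s = 3.75 kg / 0.05175 kg/s = 72.4638 s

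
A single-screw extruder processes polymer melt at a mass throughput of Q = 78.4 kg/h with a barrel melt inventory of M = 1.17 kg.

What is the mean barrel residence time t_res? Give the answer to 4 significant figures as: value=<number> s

Convert throughput: Q = 78.4 kg/h = 78.4/3600 = 0.0217778 kg/s
t_res = M / Q_s = 1.17 ÷ 0.0217778 = 53.7245 s

value=53.72 s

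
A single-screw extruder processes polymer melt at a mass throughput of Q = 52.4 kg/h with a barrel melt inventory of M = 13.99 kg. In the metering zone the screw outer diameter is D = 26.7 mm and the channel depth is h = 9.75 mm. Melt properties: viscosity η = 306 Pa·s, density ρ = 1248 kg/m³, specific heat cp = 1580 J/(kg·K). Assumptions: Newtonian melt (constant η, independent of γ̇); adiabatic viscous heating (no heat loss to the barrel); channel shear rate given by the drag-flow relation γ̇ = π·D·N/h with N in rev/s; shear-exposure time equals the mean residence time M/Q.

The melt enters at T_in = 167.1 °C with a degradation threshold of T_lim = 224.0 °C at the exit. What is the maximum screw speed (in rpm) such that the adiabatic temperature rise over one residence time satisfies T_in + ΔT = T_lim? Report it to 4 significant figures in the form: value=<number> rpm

Throughput in SI: Q_s = 52.4 kg/h ÷ 3600 s/h = 0.0145556 kg/s
t_res = M / Q_s = 13.99 / 0.0145556 = 961.145 s
Convert to metres: D = 0.0267 m, h = 0.00975 m
ΔT_a = T_lim − T_in = 224.0 − 167.1 = 56.9 K
γ̇_max² = ΔT_a·ρ·cp/(η·t_res) = 56.9·1248·1580/(306·961.145) = 381.482 s⁻²
γ̇_max = √381.482 = 19.5316 s⁻¹
N_max = γ̇_max h / (πD) = 19.5316·0.00975/(π·0.0267) = 2.27028 rev/s → ×60 = 136.217 rpm

value=136.2 rpm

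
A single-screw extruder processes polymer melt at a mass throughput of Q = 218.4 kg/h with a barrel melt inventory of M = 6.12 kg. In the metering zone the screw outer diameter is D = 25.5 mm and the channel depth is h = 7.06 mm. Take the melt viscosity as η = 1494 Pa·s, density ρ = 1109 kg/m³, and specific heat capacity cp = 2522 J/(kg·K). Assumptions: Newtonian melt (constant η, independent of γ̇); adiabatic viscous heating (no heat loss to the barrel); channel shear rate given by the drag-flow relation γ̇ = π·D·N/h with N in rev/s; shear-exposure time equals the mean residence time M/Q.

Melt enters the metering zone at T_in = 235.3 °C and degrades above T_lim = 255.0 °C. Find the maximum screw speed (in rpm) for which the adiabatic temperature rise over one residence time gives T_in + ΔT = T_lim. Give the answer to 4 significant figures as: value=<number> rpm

Throughput in SI: Q_s = 218.4 kg/h ÷ 3600 s/h = 0.0606667 kg/s
t_res = M / Q_s = 6.12 ÷ 0.0606667 = 100.879 s
Geometry in SI: D = 25.5 mm → 0.0255 m, h = 7.06 mm → 0.00706 m
ΔT_a = T_lim − T_in = 255.0 − 235.3 = 19.7 K
γ̇_max² = ΔT_a·ρ·cp/(η·t_res) = 19.7·1109·2522/(1494·100.879) = 365.587 s⁻²
γ̇_max = √365.587 = 19.1203 s⁻¹
Solve γ̇ = πDN/h for N: N_max = γ̇_max·h/(π·D) = 19.1203 × 0.00706 / (π × 0.0255) = 1.68504 rev/s = 101.102 rpm

value=101.1 rpm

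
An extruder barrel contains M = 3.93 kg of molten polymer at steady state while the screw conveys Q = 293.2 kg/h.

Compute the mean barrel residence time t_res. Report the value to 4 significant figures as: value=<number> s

value=48.25 s

Convert throughput: Q = 293.2 kg/h = 293.2/3600 = 0.0814444 kg/s
t_res = M / Q_s = 3.93 / 0.0814444 = 48.2538 s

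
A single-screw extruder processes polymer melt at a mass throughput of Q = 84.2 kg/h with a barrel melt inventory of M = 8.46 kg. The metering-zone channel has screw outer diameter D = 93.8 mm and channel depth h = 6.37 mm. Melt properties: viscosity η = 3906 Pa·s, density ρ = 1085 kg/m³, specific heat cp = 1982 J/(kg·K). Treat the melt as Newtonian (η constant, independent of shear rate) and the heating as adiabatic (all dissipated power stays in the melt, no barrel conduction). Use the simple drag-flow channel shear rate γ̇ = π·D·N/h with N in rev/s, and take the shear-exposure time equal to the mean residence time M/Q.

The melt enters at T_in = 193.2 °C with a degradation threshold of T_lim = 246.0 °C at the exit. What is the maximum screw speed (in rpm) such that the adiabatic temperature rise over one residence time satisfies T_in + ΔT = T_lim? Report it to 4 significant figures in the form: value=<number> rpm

Convert throughput: Q = 84.2 kg/h = 84.2/3600 = 0.0233889 kg/s
t_res = M / Q_s = 8.46 / 0.0233889 = 361.71 s
Geometry in SI: D = 93.8 mm → 0.0938 m, h = 6.37 mm → 0.00637 m
ΔT_a = T_lim − T_in = 246.0 − 193.2 = 52.8 K
γ̇_max² = ΔT_a·ρ·cp/(η·t_res) = 52.8·1085·1982/(3906·361.71) = 80.3664 s⁻²
γ̇_max = sqrt(80.3664) = 8.96473 s⁻¹
N_max = γ̇_max·h / (π·D) = 8.96473 · 0.00637 / (π · 0.0938) = 0.193787 rev/s = 11.6272 rpm

value=11.63 rpm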